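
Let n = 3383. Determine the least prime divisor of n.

17

3383 is odd.
Digit sum 17, not divisible by 3.
Ends in 3: not divisible by 5.
7: 3383 = 7·483 + 2
11: 3383 = 11·307 + 6
13: 3383 = 13·260 + 3
17: 3383 = 17·199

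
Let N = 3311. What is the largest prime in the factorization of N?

43

3311 = 7 · 473
473 = 11 · 43
43 is prime.
So 3311 = 7 · 11 · 43; the largest prime factor is 43.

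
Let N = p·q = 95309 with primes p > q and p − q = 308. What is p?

Since p = q + 308, we have 95309 = q(q + 308), so q² + 308q − 95309 = 0.
Discriminant: 308² + 4·95309 = 94864 + 381236 = 476100; √476100 = 690.
q = (−308 + 690)/2 = 191, and p = q + 308 = 499.
Check: 191 · 499 = 95309.

499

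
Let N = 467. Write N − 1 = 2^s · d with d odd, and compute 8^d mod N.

467 − 1 = 466 = 2^1 · 233, so d = 233.
8^1 ≡ 8 (mod 467)
8^2 ≡ 8^2 = 64 ≡ 64 (mod 467)
8^4 ≡ 64^2 = 4096 ≡ 360 (mod 467)
8^8 ≡ 360^2 = 129600 ≡ 241 (mod 467)
8^16 ≡ 241^2 = 58081 ≡ 173 (mod 467)
8^32 ≡ 173^2 = 29929 ≡ 41 (mod 467)
8^64 ≡ 41^2 = 1681 ≡ 280 (mod 467)
8^128 ≡ 280^2 = 78400 ≡ 411 (mod 467)
233 = 128 + 64 + 32 + 8 + 1 in binary powers of 2.
So 8^233 ≡ 411 · 280 · 41 · 241 · 8 ≡ 466 (mod 467).
Since 8^d ≡ 466 (mod 467), base 8 does not prove 467 composite.

466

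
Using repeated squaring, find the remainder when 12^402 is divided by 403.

12^1 ≡ 12 (mod 403)
12^2 ≡ 12^2 = 144 ≡ 144 (mod 403)
12^4 ≡ 144^2 = 20736 ≡ 183 (mod 403)
12^8 ≡ 183^2 = 33489 ≡ 40 (mod 403)
12^16 ≡ 40^2 = 1600 ≡ 391 (mod 403)
12^32 ≡ 391^2 = 152881 ≡ 144 (mod 403)
12^64 ≡ 144^2 = 20736 ≡ 183 (mod 403)
12^128 ≡ 183^2 = 33489 ≡ 40 (mod 403)
12^256 ≡ 40^2 = 1600 ≡ 391 (mod 403)
402 = 256 + 128 + 16 + 2 in binary powers of 2.
So 12^402 ≡ 391 · 40 · 391 · 144 ≡ 66 (mod 403).
Since 66 ≠ 1, base 12 is a Fermat witness: 403 is composite.

66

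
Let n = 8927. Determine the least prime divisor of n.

79

8927 is odd.
Digit sum 26, not divisible by 3.
Ends in 7: not divisible by 5.
7: 8927 = 7·1275 + 2
11: 8927 = 11·811 + 6
13: 8927 = 13·686 + 9
17: 8927 = 17·525 + 2
19: 8927 = 19·469 + 16
23: 8927 = 23·388 + 3
29: 8927 = 29·307 + 24
31: 8927 = 31·287 + 30
37: 8927 = 37·241 + 10
41: 8927 = 41·217 + 30
43: 8927 = 43·207 + 26
47: 8927 = 47·189 + 44
53: 8927 = 53·168 + 23
59: 8927 = 59·151 + 18
61: 8927 = 61·146 + 21
67: 8927 = 67·133 + 16
71: 8927 = 71·125 + 52
73: 8927 = 73·122 + 21
79: 8927 = 79·113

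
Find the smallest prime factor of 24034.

24034 is even: 2 divides it.

2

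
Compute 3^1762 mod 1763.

583

3^1 ≡ 3 (mod 1763)
3^2 ≡ 3^2 = 9 ≡ 9 (mod 1763)
3^4 ≡ 9^2 = 81 ≡ 81 (mod 1763)
3^8 ≡ 81^2 = 6561 ≡ 1272 (mod 1763)
3^16 ≡ 1272^2 = 1617984 ≡ 1313 (mod 1763)
3^32 ≡ 1313^2 = 1723969 ≡ 1518 (mod 1763)
3^64 ≡ 1518^2 = 2304324 ≡ 83 (mod 1763)
3^128 ≡ 83^2 = 6889 ≡ 1600 (mod 1763)
3^256 ≡ 1600^2 = 2560000 ≡ 124 (mod 1763)
3^512 ≡ 124^2 = 15376 ≡ 1272 (mod 1763)
3^1024 ≡ 1272^2 = 1617984 ≡ 1313 (mod 1763)
1762 = 1024 + 512 + 128 + 64 + 32 + 2 in binary powers of 2.
So 3^1762 ≡ 1313 · 1272 · 1600 · 83 · 1518 · 9 ≡ 583 (mod 1763).
Since 583 ≠ 1, base 3 is a Fermat witness: 1763 is composite.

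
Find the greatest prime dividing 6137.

19

6137 = 17 · 361
361 = 19 · 19
19 = 19 · 1
So 6137 = 17 · 19^2; the largest prime factor is 19.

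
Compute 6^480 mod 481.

1

6^1 ≡ 6 (mod 481)
6^2 ≡ 6^2 = 36 ≡ 36 (mod 481)
6^4 ≡ 36^2 = 1296 ≡ 334 (mod 481)
6^8 ≡ 334^2 = 111556 ≡ 445 (mod 481)
6^16 ≡ 445^2 = 198025 ≡ 334 (mod 481)
6^32 ≡ 334^2 = 111556 ≡ 445 (mod 481)
6^64 ≡ 445^2 = 198025 ≡ 334 (mod 481)
6^128 ≡ 334^2 = 111556 ≡ 445 (mod 481)
6^256 ≡ 445^2 = 198025 ≡ 334 (mod 481)
480 = 256 + 128 + 64 + 32 in binary powers of 2.
So 6^480 ≡ 334 · 445 · 334 · 445 ≡ 1 (mod 481).
Since the result is 1, base 6 gives no evidence that 481 is composite.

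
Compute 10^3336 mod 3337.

10^1 ≡ 10 (mod 3337)
10^2 ≡ 10^2 = 100 ≡ 100 (mod 3337)
10^4 ≡ 100^2 = 10000 ≡ 3326 (mod 3337)
10^8 ≡ 3326^2 = 11062276 ≡ 121 (mod 3337)
10^16 ≡ 121^2 = 14641 ≡ 1293 (mod 3337)
10^32 ≡ 1293^2 = 1671849 ≡ 12 (mod 3337)
10^64 ≡ 12^2 = 144 ≡ 144 (mod 3337)
10^128 ≡ 144^2 = 20736 ≡ 714 (mod 3337)
10^256 ≡ 714^2 = 509796 ≡ 2572 (mod 3337)
10^512 ≡ 2572^2 = 6615184 ≡ 1250 (mod 3337)
10^1024 ≡ 1250^2 = 1562500 ≡ 784 (mod 3337)
10^2048 ≡ 784^2 = 614656 ≡ 648 (mod 3337)
3336 = 2048 + 1024 + 256 + 8 in binary powers of 2.
So 10^3336 ≡ 648 · 784 · 2572 · 121 ≡ 2998 (mod 3337).
Since 2998 ≠ 1, base 10 is a Fermat witness: 3337 is composite.

2998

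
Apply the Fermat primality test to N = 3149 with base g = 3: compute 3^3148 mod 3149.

947

3^1 ≡ 3 (mod 3149)
3^2 ≡ 3^2 = 9 ≡ 9 (mod 3149)
3^4 ≡ 9^2 = 81 ≡ 81 (mod 3149)
3^8 ≡ 81^2 = 6561 ≡ 263 (mod 3149)
3^16 ≡ 263^2 = 69169 ≡ 3040 (mod 3149)
3^32 ≡ 3040^2 = 9241600 ≡ 2434 (mod 3149)
3^64 ≡ 2434^2 = 5924356 ≡ 1087 (mod 3149)
3^128 ≡ 1087^2 = 1181569 ≡ 694 (mod 3149)
3^256 ≡ 694^2 = 481636 ≡ 2988 (mod 3149)
3^512 ≡ 2988^2 = 8928144 ≡ 729 (mod 3149)
3^1024 ≡ 729^2 = 531441 ≡ 2409 (mod 3149)
3^2048 ≡ 2409^2 = 5803281 ≡ 2823 (mod 3149)
3148 = 2048 + 1024 + 64 + 8 + 4 in binary powers of 2.
So 3^3148 ≡ 2823 · 2409 · 1087 · 263 · 81 ≡ 947 (mod 3149).
Since 947 ≠ 1, base 3 is a Fermat witness: 3149 is composite.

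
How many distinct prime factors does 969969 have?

969969 = 3 · 323323
323323 = 7 · 46189
46189 = 11 · 4199
4199 = 13 · 323
323 = 17 · 19
969969 = 3 · 7 · 11 · 13 · 17 · 19, which has 6 distinct prime factors.

6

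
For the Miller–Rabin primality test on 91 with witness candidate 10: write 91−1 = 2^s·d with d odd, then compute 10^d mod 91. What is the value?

90

91 − 1 = 90 = 2^1 · 45, so d = 45.
10^1 ≡ 10 (mod 91)
10^2 ≡ 10^2 = 100 ≡ 9 (mod 91)
10^4 ≡ 9^2 = 81 ≡ 81 (mod 91)
10^8 ≡ 81^2 = 6561 ≡ 9 (mod 91)
10^16 ≡ 9^2 = 81 ≡ 81 (mod 91)
10^32 ≡ 81^2 = 6561 ≡ 9 (mod 91)
45 = 32 + 8 + 4 + 1 in binary powers of 2.
So 10^45 ≡ 9 · 9 · 81 · 10 ≡ 90 (mod 91).
Since 10^d ≡ 90 (mod 91), base 10 does not prove 91 composite.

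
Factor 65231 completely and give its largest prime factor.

43

65231 = 37 · 1763
1763 = 41 · 43
43 is prime.
So 65231 = 37 · 41 · 43; the largest prime factor is 43.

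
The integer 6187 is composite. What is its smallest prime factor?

23

6187 is odd.
Digit sum 22, not divisible by 3.
Ends in 7: not divisible by 5.
7: 6187 = 7·883 + 6
11: 6187 = 11·562 + 5
13: 6187 = 13·475 + 12
17: 6187 = 17·363 + 16
19: 6187 = 19·325 + 12
23: 6187 = 23·269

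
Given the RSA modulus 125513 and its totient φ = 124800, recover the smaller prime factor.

313

φ(n) = (p−1)(q−1) = n − (p+q) + 1, so p + q = 125513 − 124800 + 1 = 714.
p and q are the roots of t² − 714t + 125513 = 0.
Discriminant: 714² − 4·125513 = 509796 − 502052 = 7744; √7744 = 88.
q = (714 − 88)/2 = 313, p = (714 + 88)/2 = 401.
Check: 313 · 401 = 125513.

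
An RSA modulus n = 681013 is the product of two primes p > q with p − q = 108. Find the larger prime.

Since p = q + 108, we have 681013 = q(q + 108), so q² + 108q − 681013 = 0.
Discriminant: 108² + 4·681013 = 11664 + 2724052 = 2735716; √2735716 = 1654.
q = (−108 + 1654)/2 = 773, and p = q + 108 = 881.
Check: 773 · 881 = 681013.

881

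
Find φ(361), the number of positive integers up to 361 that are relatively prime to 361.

Factor: 361 = 19^2.
φ(361) = 19^1·(19−1) = 342.

342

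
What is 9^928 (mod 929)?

9^1 ≡ 9 (mod 929)
9^2 ≡ 9^2 = 81 ≡ 81 (mod 929)
9^4 ≡ 81^2 = 6561 ≡ 58 (mod 929)
9^8 ≡ 58^2 = 3364 ≡ 577 (mod 929)
9^16 ≡ 577^2 = 332929 ≡ 347 (mod 929)
9^32 ≡ 347^2 = 120409 ≡ 568 (mod 929)
9^64 ≡ 568^2 = 322624 ≡ 261 (mod 929)
9^128 ≡ 261^2 = 68121 ≡ 304 (mod 929)
9^256 ≡ 304^2 = 92416 ≡ 445 (mod 929)
9^512 ≡ 445^2 = 198025 ≡ 148 (mod 929)
928 = 512 + 256 + 128 + 32 in binary powers of 2.
So 9^928 ≡ 148 · 445 · 304 · 568 ≡ 1 (mod 929).
Since the result is 1, base 9 gives no evidence that 929 is composite.

1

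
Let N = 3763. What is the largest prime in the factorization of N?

71

3763 = 53 · 71
71 is prime.
So 3763 = 53 · 71; the largest prime factor is 71.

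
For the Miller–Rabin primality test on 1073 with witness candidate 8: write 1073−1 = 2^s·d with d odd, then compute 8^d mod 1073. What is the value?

177

1073 − 1 = 1072 = 2^4 · 67, so d = 67.
8^1 ≡ 8 (mod 1073)
8^2 ≡ 8^2 = 64 ≡ 64 (mod 1073)
8^4 ≡ 64^2 = 4096 ≡ 877 (mod 1073)
8^8 ≡ 877^2 = 769129 ≡ 861 (mod 1073)
8^16 ≡ 861^2 = 741321 ≡ 951 (mod 1073)
8^32 ≡ 951^2 = 904401 ≡ 935 (mod 1073)
8^64 ≡ 935^2 = 874225 ≡ 803 (mod 1073)
67 = 64 + 2 + 1 in binary powers of 2.
So 8^67 ≡ 803 · 64 · 8 ≡ 177 (mod 1073).
Squaring chain: 177 → 212 → 951 → 935; never reaches −1, so base 8 is a Miller–Rabin witness that 1073 is composite.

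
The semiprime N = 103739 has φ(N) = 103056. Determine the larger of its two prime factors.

φ(n) = (p−1)(q−1) = n − (p+q) + 1, so p + q = 103739 − 103056 + 1 = 684.
p and q are the roots of t² − 684t + 103739 = 0.
Discriminant: 684² − 4·103739 = 467856 − 414956 = 52900; √52900 = 230.
q = (684 − 230)/2 = 227, p = (684 + 230)/2 = 457.
Check: 227 · 457 = 103739.

457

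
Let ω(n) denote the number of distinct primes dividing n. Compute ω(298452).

298452 = 2^2 · 74613
74613 = 3 · 24871
24871 = 7 · 3553
3553 = 11 · 323
323 = 17 · 19
298452 = 2^2 · 3 · 7 · 11 · 17 · 19, which has 6 distinct prime factors.

6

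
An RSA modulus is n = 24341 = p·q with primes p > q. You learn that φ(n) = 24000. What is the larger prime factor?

φ(n) = (p−1)(q−1) = n − (p+q) + 1, so p + q = 24341 − 24000 + 1 = 342.
p and q are the roots of t² − 342t + 24341 = 0.
Discriminant: 342² − 4·24341 = 116964 − 97364 = 19600; √19600 = 140.
q = (342 − 140)/2 = 101, p = (342 + 140)/2 = 241.
Check: 101 · 241 = 24341.

241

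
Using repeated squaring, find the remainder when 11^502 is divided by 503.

11^1 ≡ 11 (mod 503)
11^2 ≡ 11^2 = 121 ≡ 121 (mod 503)
11^4 ≡ 121^2 = 14641 ≡ 54 (mod 503)
11^8 ≡ 54^2 = 2916 ≡ 401 (mod 503)
11^16 ≡ 401^2 = 160801 ≡ 344 (mod 503)
11^32 ≡ 344^2 = 118336 ≡ 131 (mod 503)
11^64 ≡ 131^2 = 17161 ≡ 59 (mod 503)
11^128 ≡ 59^2 = 3481 ≡ 463 (mod 503)
11^256 ≡ 463^2 = 214369 ≡ 91 (mod 503)
502 = 256 + 128 + 64 + 32 + 16 + 4 + 2 in binary powers of 2.
So 11^502 ≡ 91 · 463 · 59 · 131 · 344 · 54 · 121 ≡ 1 (mod 503).
Since the result is 1, base 11 gives no evidence that 503 is composite.

1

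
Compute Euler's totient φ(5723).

Factor: 5723 = 59 · 97.
φ(5723) = (59−1) · (97−1) = 58 · 96 = 5568.

5568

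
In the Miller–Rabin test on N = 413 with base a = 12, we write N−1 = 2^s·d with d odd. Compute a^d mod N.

264

413 − 1 = 412 = 2^2 · 103, so d = 103.
12^1 ≡ 12 (mod 413)
12^2 ≡ 12^2 = 144 ≡ 144 (mod 413)
12^4 ≡ 144^2 = 20736 ≡ 86 (mod 413)
12^8 ≡ 86^2 = 7396 ≡ 375 (mod 413)
12^16 ≡ 375^2 = 140625 ≡ 205 (mod 413)
12^32 ≡ 205^2 = 42025 ≡ 312 (mod 413)
12^64 ≡ 312^2 = 97344 ≡ 289 (mod 413)
103 = 64 + 32 + 4 + 2 + 1 in binary powers of 2.
So 12^103 ≡ 289 · 312 · 86 · 144 · 12 ≡ 264 (mod 413).
Squaring chain: 264 → 312; never reaches −1, so base 12 is a Miller–Rabin witness that 413 is composite.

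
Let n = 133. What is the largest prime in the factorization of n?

133 = 7 · 19
19 is prime.
So 133 = 7 · 19; the largest prime factor is 19.

19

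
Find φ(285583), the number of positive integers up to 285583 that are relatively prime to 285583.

264576

Factor: 285583 = 17 · 107 · 157.
φ(285583) = (17−1) · (107−1) · (157−1) = 16 · 106 · 156 = 264576.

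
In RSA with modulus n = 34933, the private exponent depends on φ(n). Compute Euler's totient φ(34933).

34560

Factor: 34933 = 181 · 193.
φ(34933) = (181−1) · (193−1) = 180 · 192 = 34560.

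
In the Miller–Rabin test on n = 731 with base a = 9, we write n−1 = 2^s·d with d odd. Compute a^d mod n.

195

731 − 1 = 730 = 2^1 · 365, so d = 365.
9^1 ≡ 9 (mod 731)
9^2 ≡ 9^2 = 81 ≡ 81 (mod 731)
9^4 ≡ 81^2 = 6561 ≡ 713 (mod 731)
9^8 ≡ 713^2 = 508369 ≡ 324 (mod 731)
9^16 ≡ 324^2 = 104976 ≡ 443 (mod 731)
9^32 ≡ 443^2 = 196249 ≡ 341 (mod 731)
9^64 ≡ 341^2 = 116281 ≡ 52 (mod 731)
9^128 ≡ 52^2 = 2704 ≡ 511 (mod 731)
9^256 ≡ 511^2 = 261121 ≡ 154 (mod 731)
365 = 256 + 64 + 32 + 8 + 4 + 1 in binary powers of 2.
So 9^365 ≡ 154 · 52 · 341 · 324 · 713 · 9 ≡ 195 (mod 731).
Squaring chain: 195; never reaches −1, so base 9 is a Miller–Rabin witness that 731 is composite.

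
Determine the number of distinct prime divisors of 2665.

3

2665 = 5 · 533
533 = 13 · 41
2665 = 5 · 13 · 41, which has 3 distinct prime factors.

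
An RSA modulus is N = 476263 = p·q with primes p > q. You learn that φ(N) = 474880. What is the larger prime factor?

φ(n) = (p−1)(q−1) = n − (p+q) + 1, so p + q = 476263 − 474880 + 1 = 1384.
p and q are the roots of t² − 1384t + 476263 = 0.
Discriminant: 1384² − 4·476263 = 1915456 − 1905052 = 10404; √10404 = 102.
q = (1384 − 102)/2 = 641, p = (1384 + 102)/2 = 743.
Check: 641 · 743 = 476263.

743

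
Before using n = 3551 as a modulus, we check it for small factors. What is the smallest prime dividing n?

53

3551 is odd.
Digit sum 14, not divisible by 3.
Ends in 1: not divisible by 5.
7: 3551 = 7·507 + 2
11: 3551 = 11·322 + 9
13: 3551 = 13·273 + 2
17: 3551 = 17·208 + 15
19: 3551 = 19·186 + 17
23: 3551 = 23·154 + 9
29: 3551 = 29·122 + 13
31: 3551 = 31·114 + 17
37: 3551 = 37·95 + 36
41: 3551 = 41·86 + 25
43: 3551 = 43·82 + 25
47: 3551 = 47·75 + 26
53: 3551 = 53·67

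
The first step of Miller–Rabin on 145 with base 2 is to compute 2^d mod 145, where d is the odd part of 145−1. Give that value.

145 − 1 = 144 = 2^4 · 9, so d = 9.
2^1 ≡ 2 (mod 145)
2^2 ≡ 2^2 = 4 ≡ 4 (mod 145)
2^4 ≡ 4^2 = 16 ≡ 16 (mod 145)
2^8 ≡ 16^2 = 256 ≡ 111 (mod 145)
9 = 8 + 1 in binary powers of 2.
So 2^9 ≡ 111 · 2 ≡ 77 (mod 145).
Squaring chain: 77 → 129 → 111 → 141; never reaches −1, so base 2 is a Miller–Rabin witness that 145 is composite.

77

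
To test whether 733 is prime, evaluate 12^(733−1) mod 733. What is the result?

12^1 ≡ 12 (mod 733)
12^2 ≡ 12^2 = 144 ≡ 144 (mod 733)
12^4 ≡ 144^2 = 20736 ≡ 212 (mod 733)
12^8 ≡ 212^2 = 44944 ≡ 231 (mod 733)
12^16 ≡ 231^2 = 53361 ≡ 585 (mod 733)
12^32 ≡ 585^2 = 342225 ≡ 647 (mod 733)
12^64 ≡ 647^2 = 418609 ≡ 66 (mod 733)
12^128 ≡ 66^2 = 4356 ≡ 691 (mod 733)
12^256 ≡ 691^2 = 477481 ≡ 298 (mod 733)
12^512 ≡ 298^2 = 88804 ≡ 111 (mod 733)
732 = 512 + 128 + 64 + 16 + 8 + 4 in binary powers of 2.
So 12^732 ≡ 111 · 691 · 66 · 585 · 231 · 212 ≡ 1 (mod 733).
Since the result is 1, base 12 gives no evidence that 733 is composite.

1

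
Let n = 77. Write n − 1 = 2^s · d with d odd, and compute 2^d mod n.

72

77 − 1 = 76 = 2^2 · 19, so d = 19.
2^1 ≡ 2 (mod 77)
2^2 ≡ 2^2 = 4 ≡ 4 (mod 77)
2^4 ≡ 4^2 = 16 ≡ 16 (mod 77)
2^8 ≡ 16^2 = 256 ≡ 25 (mod 77)
2^16 ≡ 25^2 = 625 ≡ 9 (mod 77)
19 = 16 + 2 + 1 in binary powers of 2.
So 2^19 ≡ 9 · 4 · 2 ≡ 72 (mod 77).
Squaring chain: 72 → 25; never reaches −1, so base 2 is a Miller–Rabin witness that 77 is composite.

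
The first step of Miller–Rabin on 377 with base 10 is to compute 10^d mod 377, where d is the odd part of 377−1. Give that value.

108

377 − 1 = 376 = 2^3 · 47, so d = 47.
10^1 ≡ 10 (mod 377)
10^2 ≡ 10^2 = 100 ≡ 100 (mod 377)
10^4 ≡ 100^2 = 10000 ≡ 198 (mod 377)
10^8 ≡ 198^2 = 39204 ≡ 373 (mod 377)
10^16 ≡ 373^2 = 139129 ≡ 16 (mod 377)
10^32 ≡ 16^2 = 256 ≡ 256 (mod 377)
47 = 32 + 8 + 4 + 2 + 1 in binary powers of 2.
So 10^47 ≡ 256 · 373 · 198 · 100 · 10 ≡ 108 (mod 377).
Squaring chain: 108 → 354 → 152; never reaches −1, so base 10 is a Miller–Rabin witness that 377 is composite.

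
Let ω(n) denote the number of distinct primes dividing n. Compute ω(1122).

4

1122 = 2 · 561
561 = 3 · 187
187 = 11 · 17
1122 = 2 · 3 · 11 · 17, which has 4 distinct prime factors.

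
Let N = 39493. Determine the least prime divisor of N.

73

39493 is odd.
Digit sum 28, not divisible by 3.
Ends in 3: not divisible by 5.
7: 39493 = 7·5641 + 6
11: 39493 = 11·3590 + 3
13: 39493 = 13·3037 + 12
17: 39493 = 17·2323 + 2
19: 39493 = 19·2078 + 11
23: 39493 = 23·1717 + 2
29: 39493 = 29·1361 + 24
31: 39493 = 31·1273 + 30
37: 39493 = 37·1067 + 14
41: 39493 = 41·963 + 10
43: 39493 = 43·918 + 19
47: 39493 = 47·840 + 13
53: 39493 = 53·745 + 8
59: 39493 = 59·669 + 22
61: 39493 = 61·647 + 26
67: 39493 = 67·589 + 30
71: 39493 = 71·556 + 17
73: 39493 = 73·541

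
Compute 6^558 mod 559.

6^1 ≡ 6 (mod 559)
6^2 ≡ 6^2 = 36 ≡ 36 (mod 559)
6^4 ≡ 36^2 = 1296 ≡ 178 (mod 559)
6^8 ≡ 178^2 = 31684 ≡ 380 (mod 559)
6^16 ≡ 380^2 = 144400 ≡ 178 (mod 559)
6^32 ≡ 178^2 = 31684 ≡ 380 (mod 559)
6^64 ≡ 380^2 = 144400 ≡ 178 (mod 559)
6^128 ≡ 178^2 = 31684 ≡ 380 (mod 559)
6^256 ≡ 380^2 = 144400 ≡ 178 (mod 559)
6^512 ≡ 178^2 = 31684 ≡ 380 (mod 559)
558 = 512 + 32 + 8 + 4 + 2 in binary powers of 2.
So 6^558 ≡ 380 · 380 · 380 · 178 · 36 ≡ 259 (mod 559).
Since 259 ≠ 1, base 6 is a Fermat witness: 559 is composite.

259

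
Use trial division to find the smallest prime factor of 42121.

42121 is odd.
Digit sum 10, not divisible by 3.
Ends in 1: not divisible by 5.
7: 42121 = 7·6017 + 2
11: 42121 = 11·3829 + 2
13: 42121 = 13·3240 + 1
17: 42121 = 17·2477 + 12
19: 42121 = 19·2216 + 17
23: 42121 = 23·1831 + 8
29: 42121 = 29·1452 + 13
31: 42121 = 31·1358 + 23
37: 42121 = 37·1138 + 15
41: 42121 = 41·1027 + 14
43: 42121 = 43·979 + 24
47: 42121 = 47·896 + 9
53: 42121 = 53·794 + 39
59: 42121 = 59·713 + 54
61: 42121 = 61·690 + 31
67: 42121 = 67·628 + 45
71: 42121 = 71·593 + 18
73: 42121 = 73·577

73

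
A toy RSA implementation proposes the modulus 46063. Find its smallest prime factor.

73

46063 is odd.
Digit sum 19, not divisible by 3.
Ends in 3: not divisible by 5.
7: 46063 = 7·6580 + 3
11: 46063 = 11·4187 + 6
13: 46063 = 13·3543 + 4
17: 46063 = 17·2709 + 10
19: 46063 = 19·2424 + 7
23: 46063 = 23·2002 + 17
29: 46063 = 29·1588 + 11
31: 46063 = 31·1485 + 28
37: 46063 = 37·1244 + 35
41: 46063 = 41·1123 + 20
43: 46063 = 43·1071 + 10
47: 46063 = 47·980 + 3
53: 46063 = 53·869 + 6
59: 46063 = 59·780 + 43
61: 46063 = 61·755 + 8
67: 46063 = 67·687 + 34
71: 46063 = 71·648 + 55
73: 46063 = 73·631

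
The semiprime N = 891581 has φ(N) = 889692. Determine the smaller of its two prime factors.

φ(n) = (p−1)(q−1) = n − (p+q) + 1, so p + q = 891581 − 889692 + 1 = 1890.
p and q are the roots of t² − 1890t + 891581 = 0.
Discriminant: 1890² − 4·891581 = 3572100 − 3566324 = 5776; √5776 = 76.
q = (1890 − 76)/2 = 907, p = (1890 + 76)/2 = 983.
Check: 907 · 983 = 891581.

907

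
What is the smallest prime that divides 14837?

14837 is odd.
Digit sum 23, not divisible by 3.
Ends in 7: not divisible by 5.
7: 14837 = 7·2119 + 4
11: 14837 = 11·1348 + 9
13: 14837 = 13·1141 + 4
17: 14837 = 17·872 + 13
19: 14837 = 19·780 + 17
23: 14837 = 23·645 + 2
29: 14837 = 29·511 + 18
31: 14837 = 31·478 + 19
37: 14837 = 37·401

37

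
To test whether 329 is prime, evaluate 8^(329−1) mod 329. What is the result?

260

8^1 ≡ 8 (mod 329)
8^2 ≡ 8^2 = 64 ≡ 64 (mod 329)
8^4 ≡ 64^2 = 4096 ≡ 148 (mod 329)
8^8 ≡ 148^2 = 21904 ≡ 190 (mod 329)
8^16 ≡ 190^2 = 36100 ≡ 239 (mod 329)
8^32 ≡ 239^2 = 57121 ≡ 204 (mod 329)
8^64 ≡ 204^2 = 41616 ≡ 162 (mod 329)
8^128 ≡ 162^2 = 26244 ≡ 253 (mod 329)
8^256 ≡ 253^2 = 64009 ≡ 183 (mod 329)
328 = 256 + 64 + 8 in binary powers of 2.
So 8^328 ≡ 183 · 162 · 190 ≡ 260 (mod 329).
Since 260 ≠ 1, base 8 is a Fermat witness: 329 is composite.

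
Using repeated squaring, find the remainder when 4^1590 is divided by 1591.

692

4^1 ≡ 4 (mod 1591)
4^2 ≡ 4^2 = 16 ≡ 16 (mod 1591)
4^4 ≡ 16^2 = 256 ≡ 256 (mod 1591)
4^8 ≡ 256^2 = 65536 ≡ 305 (mod 1591)
4^16 ≡ 305^2 = 93025 ≡ 747 (mod 1591)
4^32 ≡ 747^2 = 558009 ≡ 1159 (mod 1591)
4^64 ≡ 1159^2 = 1343281 ≡ 477 (mod 1591)
4^128 ≡ 477^2 = 227529 ≡ 16 (mod 1591)
4^256 ≡ 16^2 = 256 ≡ 256 (mod 1591)
4^512 ≡ 256^2 = 65536 ≡ 305 (mod 1591)
4^1024 ≡ 305^2 = 93025 ≡ 747 (mod 1591)
1590 = 1024 + 512 + 32 + 16 + 4 + 2 in binary powers of 2.
So 4^1590 ≡ 747 · 305 · 1159 · 747 · 256 · 16 ≡ 692 (mod 1591).
Since 692 ≠ 1, base 4 is a Fermat witness: 1591 is composite.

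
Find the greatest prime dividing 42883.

61

42883 = 19 · 2257
2257 = 37 · 61
61 is prime.
So 42883 = 19 · 37 · 61; the largest prime factor is 61.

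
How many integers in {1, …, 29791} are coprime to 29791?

28830

Factor: 29791 = 31^3.
φ(29791) = 31^2·(31−1) = 28830.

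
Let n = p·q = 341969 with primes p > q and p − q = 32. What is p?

601

Since p = q + 32, we have 341969 = q(q + 32), so q² + 32q − 341969 = 0.
Discriminant: 32² + 4·341969 = 1024 + 1367876 = 1368900; √1368900 = 1170.
q = (−32 + 1170)/2 = 569, and p = q + 32 = 601.
Check: 569 · 601 = 341969.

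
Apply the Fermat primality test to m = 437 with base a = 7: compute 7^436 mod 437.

64

7^1 ≡ 7 (mod 437)
7^2 ≡ 7^2 = 49 ≡ 49 (mod 437)
7^4 ≡ 49^2 = 2401 ≡ 216 (mod 437)
7^8 ≡ 216^2 = 46656 ≡ 334 (mod 437)
7^16 ≡ 334^2 = 111556 ≡ 121 (mod 437)
7^32 ≡ 121^2 = 14641 ≡ 220 (mod 437)
7^64 ≡ 220^2 = 48400 ≡ 330 (mod 437)
7^128 ≡ 330^2 = 108900 ≡ 87 (mod 437)
7^256 ≡ 87^2 = 7569 ≡ 140 (mod 437)
436 = 256 + 128 + 32 + 16 + 4 in binary powers of 2.
So 7^436 ≡ 140 · 87 · 220 · 121 · 216 ≡ 64 (mod 437).
Since 64 ≠ 1, base 7 is a Fermat witness: 437 is composite.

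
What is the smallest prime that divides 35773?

83

35773 is odd.
Digit sum 25, not divisible by 3.
Ends in 3: not divisible by 5.
7: 35773 = 7·5110 + 3
11: 35773 = 11·3252 + 1
13: 35773 = 13·2751 + 10
17: 35773 = 17·2104 + 5
19: 35773 = 19·1882 + 15
23: 35773 = 23·1555 + 8
29: 35773 = 29·1233 + 16
31: 35773 = 31·1153 + 30
37: 35773 = 37·966 + 31
41: 35773 = 41·872 + 21
43: 35773 = 43·831 + 40
47: 35773 = 47·761 + 6
53: 35773 = 53·674 + 51
59: 35773 = 59·606 + 19
61: 35773 = 61·586 + 27
67: 35773 = 67·533 + 62
71: 35773 = 71·503 + 60
73: 35773 = 73·490 + 3
79: 35773 = 79·452 + 65
83: 35773 = 83·431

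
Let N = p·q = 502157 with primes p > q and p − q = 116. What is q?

Since p = q + 116, we have 502157 = q(q + 116), so q² + 116q − 502157 = 0.
Discriminant: 116² + 4·502157 = 13456 + 2008628 = 2022084; √2022084 = 1422.
q = (−116 + 1422)/2 = 653, and p = q + 116 = 769.
Check: 653 · 769 = 502157.

653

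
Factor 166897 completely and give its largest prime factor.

166897 = 47 · 3551
3551 = 53 · 67
67 is prime.
So 166897 = 47 · 53 · 67; the largest prime factor is 67.

67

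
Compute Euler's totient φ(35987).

Factor: 35987 = 7 · 53 · 97.
φ(35987) = (7−1) · (53−1) · (97−1) = 6 · 52 · 96 = 29952.

29952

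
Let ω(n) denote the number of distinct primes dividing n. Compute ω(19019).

4

19019 = 7 · 2717
2717 = 11 · 247
247 = 13 · 19
19019 = 7 · 11 · 13 · 19, which has 4 distinct prime factors.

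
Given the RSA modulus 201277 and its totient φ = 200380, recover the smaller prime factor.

431

φ(n) = (p−1)(q−1) = n − (p+q) + 1, so p + q = 201277 − 200380 + 1 = 898.
p and q are the roots of t² − 898t + 201277 = 0.
Discriminant: 898² − 4·201277 = 806404 − 805108 = 1296; √1296 = 36.
q = (898 − 36)/2 = 431, p = (898 + 36)/2 = 467.
Check: 431 · 467 = 201277.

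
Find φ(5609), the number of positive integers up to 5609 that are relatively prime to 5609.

Factor: 5609 = 71 · 79.
φ(5609) = (71−1) · (79−1) = 70 · 78 = 5460.

5460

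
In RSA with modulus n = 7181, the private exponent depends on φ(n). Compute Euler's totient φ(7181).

Factor: 7181 = 43 · 167.
φ(7181) = (43−1) · (167−1) = 42 · 166 = 6972.

6972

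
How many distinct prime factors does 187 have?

2

187 = 11 · 17
187 = 11 · 17, which has 2 distinct prime factors.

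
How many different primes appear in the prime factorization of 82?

82 = 2 · 41
82 = 2 · 41, which has 2 distinct prime factors.

2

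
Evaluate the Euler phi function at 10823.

Factor: 10823 = 79 · 137.
φ(10823) = (79−1) · (137−1) = 78 · 136 = 10608.

10608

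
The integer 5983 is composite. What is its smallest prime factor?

5983 is odd.
Digit sum 25, not divisible by 3.
Ends in 3: not divisible by 5.
7: 5983 = 7·854 + 5
11: 5983 = 11·543 + 10
13: 5983 = 13·460 + 3
17: 5983 = 17·351 + 16
19: 5983 = 19·314 + 17
23: 5983 = 23·260 + 3
29: 5983 = 29·206 + 9
31: 5983 = 31·193

31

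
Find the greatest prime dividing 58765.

58765 = 5 · 11753
11753 = 7 · 1679
1679 = 23 · 73
73 is prime.
So 58765 = 5 · 7 · 23 · 73; the largest prime factor is 73.

73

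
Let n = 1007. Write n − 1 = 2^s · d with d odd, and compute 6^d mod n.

1007 − 1 = 1006 = 2^1 · 503, so d = 503.
6^1 ≡ 6 (mod 1007)
6^2 ≡ 6^2 = 36 ≡ 36 (mod 1007)
6^4 ≡ 36^2 = 1296 ≡ 289 (mod 1007)
6^8 ≡ 289^2 = 83521 ≡ 947 (mod 1007)
6^16 ≡ 947^2 = 896809 ≡ 579 (mod 1007)
6^32 ≡ 579^2 = 335241 ≡ 917 (mod 1007)
6^64 ≡ 917^2 = 840889 ≡ 44 (mod 1007)
6^128 ≡ 44^2 = 1936 ≡ 929 (mod 1007)
6^256 ≡ 929^2 = 863041 ≡ 42 (mod 1007)
503 = 256 + 128 + 64 + 32 + 16 + 4 + 2 + 1 in binary powers of 2.
So 6^503 ≡ 42 · 929 · 44 · 917 · 579 · 289 · 36 · 6 ≡ 700 (mod 1007).
Squaring chain: 700; never reaches −1, so base 6 is a Miller–Rabin witness that 1007 is composite.

700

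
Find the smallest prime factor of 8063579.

8063579 is odd.
Digit sum 38, not divisible by 3.
Ends in 9: not divisible by 5.
7: 8063579 = 7·1151939 + 6
11: 8063579 = 11·733052 + 7
13: 8063579 = 13·620275 + 4
17: 8063579 = 17·474328 + 3
19: 8063579 = 19·424398 + 17
23: 8063579 = 23·350590 + 9
29: 8063579 = 29·278054 + 13
31: 8063579 = 31·260115 + 14
37: 8063579 = 37·217934 + 21
41: 8063579 = 41·196672 + 27
43: 8063579 = 43·187525 + 4
47: 8063579 = 47·171565 + 24
53: 8063579 = 53·152143

53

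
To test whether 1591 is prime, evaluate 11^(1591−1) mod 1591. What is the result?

11^1 ≡ 11 (mod 1591)
11^2 ≡ 11^2 = 121 ≡ 121 (mod 1591)
11^4 ≡ 121^2 = 14641 ≡ 322 (mod 1591)
11^8 ≡ 322^2 = 103684 ≡ 269 (mod 1591)
11^16 ≡ 269^2 = 72361 ≡ 766 (mod 1591)
11^32 ≡ 766^2 = 586756 ≡ 1268 (mod 1591)
11^64 ≡ 1268^2 = 1607824 ≡ 914 (mod 1591)
11^128 ≡ 914^2 = 835396 ≡ 121 (mod 1591)
11^256 ≡ 121^2 = 14641 ≡ 322 (mod 1591)
11^512 ≡ 322^2 = 103684 ≡ 269 (mod 1591)
11^1024 ≡ 269^2 = 72361 ≡ 766 (mod 1591)
1590 = 1024 + 512 + 32 + 16 + 4 + 2 in binary powers of 2.
So 11^1590 ≡ 766 · 269 · 1268 · 766 · 322 · 121 ≡ 1000 (mod 1591).
Since 1000 ≠ 1, base 11 is a Fermat witness: 1591 is composite.

1000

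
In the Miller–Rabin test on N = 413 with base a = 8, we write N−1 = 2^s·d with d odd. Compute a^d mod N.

309

413 − 1 = 412 = 2^2 · 103, so d = 103.
8^1 ≡ 8 (mod 413)
8^2 ≡ 8^2 = 64 ≡ 64 (mod 413)
8^4 ≡ 64^2 = 4096 ≡ 379 (mod 413)
8^8 ≡ 379^2 = 143641 ≡ 330 (mod 413)
8^16 ≡ 330^2 = 108900 ≡ 281 (mod 413)
8^32 ≡ 281^2 = 78961 ≡ 78 (mod 413)
8^64 ≡ 78^2 = 6084 ≡ 302 (mod 413)
103 = 64 + 32 + 4 + 2 + 1 in binary powers of 2.
So 8^103 ≡ 302 · 78 · 379 · 64 · 8 ≡ 309 (mod 413).
Squaring chain: 309 → 78; never reaches −1, so base 8 is a Miller–Rabin witness that 413 is composite.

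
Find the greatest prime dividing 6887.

6887 = 71 · 97
97 is prime.
So 6887 = 71 · 97; the largest prime factor is 97.

97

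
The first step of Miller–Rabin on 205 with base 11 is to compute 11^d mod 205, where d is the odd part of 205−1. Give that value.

181

205 − 1 = 204 = 2^2 · 51, so d = 51.
11^1 ≡ 11 (mod 205)
11^2 ≡ 11^2 = 121 ≡ 121 (mod 205)
11^4 ≡ 121^2 = 14641 ≡ 86 (mod 205)
11^8 ≡ 86^2 = 7396 ≡ 16 (mod 205)
11^16 ≡ 16^2 = 256 ≡ 51 (mod 205)
11^32 ≡ 51^2 = 2601 ≡ 141 (mod 205)
51 = 32 + 16 + 2 + 1 in binary powers of 2.
So 11^51 ≡ 141 · 51 · 121 · 11 ≡ 181 (mod 205).
Squaring chain: 181 → 166; never reaches −1, so base 11 is a Miller–Rabin witness that 205 is composite.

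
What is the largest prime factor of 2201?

71

2201 = 31 · 71
71 is prime.
So 2201 = 31 · 71; the largest prime factor is 71.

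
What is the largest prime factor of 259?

37

259 = 7 · 37
37 is prime.
So 259 = 7 · 37; the largest prime factor is 37.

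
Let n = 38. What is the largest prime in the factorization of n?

19

38 = 2 · 19
19 is prime.
So 38 = 2 · 19; the largest prime factor is 19.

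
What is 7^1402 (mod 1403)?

351

7^1 ≡ 7 (mod 1403)
7^2 ≡ 7^2 = 49 ≡ 49 (mod 1403)
7^4 ≡ 49^2 = 2401 ≡ 998 (mod 1403)
7^8 ≡ 998^2 = 996004 ≡ 1277 (mod 1403)
7^16 ≡ 1277^2 = 1630729 ≡ 443 (mod 1403)
7^32 ≡ 443^2 = 196249 ≡ 1232 (mod 1403)
7^64 ≡ 1232^2 = 1517824 ≡ 1181 (mod 1403)
7^128 ≡ 1181^2 = 1394761 ≡ 179 (mod 1403)
7^256 ≡ 179^2 = 32041 ≡ 1175 (mod 1403)
7^512 ≡ 1175^2 = 1380625 ≡ 73 (mod 1403)
7^1024 ≡ 73^2 = 5329 ≡ 1120 (mod 1403)
1402 = 1024 + 256 + 64 + 32 + 16 + 8 + 2 in binary powers of 2.
So 7^1402 ≡ 1120 · 1175 · 1181 · 1232 · 443 · 1277 · 49 ≡ 351 (mod 1403).
Since 351 ≠ 1, base 7 is a Fermat witness: 1403 is composite.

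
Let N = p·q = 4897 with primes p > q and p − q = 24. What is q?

59

Since p = q + 24, we have 4897 = q(q + 24), so q² + 24q − 4897 = 0.
Discriminant: 24² + 4·4897 = 576 + 19588 = 20164; √20164 = 142.
q = (−24 + 142)/2 = 59, and p = q + 24 = 83.
Check: 59 · 83 = 4897.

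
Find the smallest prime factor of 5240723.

71

5240723 is odd.
Digit sum 23, not divisible by 3.
Ends in 3: not divisible by 5.
7: 5240723 = 7·748674 + 5
11: 5240723 = 11·476429 + 4
13: 5240723 = 13·403132 + 7
17: 5240723 = 17·308277 + 14
19: 5240723 = 19·275827 + 10
23: 5240723 = 23·227857 + 12
29: 5240723 = 29·180714 + 17
31: 5240723 = 31·169055 + 18
37: 5240723 = 37·141641 + 6
41: 5240723 = 41·127822 + 21
43: 5240723 = 43·121877 + 12
47: 5240723 = 47·111504 + 35
53: 5240723 = 53·98881 + 30
59: 5240723 = 59·88825 + 48
61: 5240723 = 61·85913 + 30
67: 5240723 = 67·78219 + 50
71: 5240723 = 71·73813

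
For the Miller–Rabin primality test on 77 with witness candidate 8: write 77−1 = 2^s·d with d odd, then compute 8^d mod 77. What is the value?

77 − 1 = 76 = 2^2 · 19, so d = 19.
8^1 ≡ 8 (mod 77)
8^2 ≡ 8^2 = 64 ≡ 64 (mod 77)
8^4 ≡ 64^2 = 4096 ≡ 15 (mod 77)
8^8 ≡ 15^2 = 225 ≡ 71 (mod 77)
8^16 ≡ 71^2 = 5041 ≡ 36 (mod 77)
19 = 16 + 2 + 1 in binary powers of 2.
So 8^19 ≡ 36 · 64 · 8 ≡ 29 (mod 77).
Squaring chain: 29 → 71; never reaches −1, so base 8 is a Miller–Rabin witness that 77 is composite.

29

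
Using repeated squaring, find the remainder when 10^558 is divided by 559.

10^1 ≡ 10 (mod 559)
10^2 ≡ 10^2 = 100 ≡ 100 (mod 559)
10^4 ≡ 100^2 = 10000 ≡ 497 (mod 559)
10^8 ≡ 497^2 = 247009 ≡ 490 (mod 559)
10^16 ≡ 490^2 = 240100 ≡ 289 (mod 559)
10^32 ≡ 289^2 = 83521 ≡ 230 (mod 559)
10^64 ≡ 230^2 = 52900 ≡ 354 (mod 559)
10^128 ≡ 354^2 = 125316 ≡ 100 (mod 559)
10^256 ≡ 100^2 = 10000 ≡ 497 (mod 559)
10^512 ≡ 497^2 = 247009 ≡ 490 (mod 559)
558 = 512 + 32 + 8 + 4 + 2 in binary powers of 2.
So 10^558 ≡ 490 · 230 · 490 · 497 · 100 ≡ 365 (mod 559).
Since 365 ≠ 1, base 10 is a Fermat witness: 559 is composite.

365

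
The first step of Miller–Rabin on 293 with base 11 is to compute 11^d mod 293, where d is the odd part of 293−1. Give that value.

155

293 − 1 = 292 = 2^2 · 73, so d = 73.
11^1 ≡ 11 (mod 293)
11^2 ≡ 11^2 = 121 ≡ 121 (mod 293)
11^4 ≡ 121^2 = 14641 ≡ 284 (mod 293)
11^8 ≡ 284^2 = 80656 ≡ 81 (mod 293)
11^16 ≡ 81^2 = 6561 ≡ 115 (mod 293)
11^32 ≡ 115^2 = 13225 ≡ 40 (mod 293)
11^64 ≡ 40^2 = 1600 ≡ 135 (mod 293)
73 = 64 + 8 + 1 in binary powers of 2.
So 11^73 ≡ 135 · 81 · 11 ≡ 155 (mod 293).
Squaring chain: 155 → 292; reaches −1, so base 11 does not prove 293 composite.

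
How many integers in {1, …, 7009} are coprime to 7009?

Factor: 7009 = 43 · 163.
φ(7009) = (43−1) · (163−1) = 42 · 162 = 6804.

6804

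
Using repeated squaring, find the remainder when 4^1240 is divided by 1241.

324

4^1 ≡ 4 (mod 1241)
4^2 ≡ 4^2 = 16 ≡ 16 (mod 1241)
4^4 ≡ 16^2 = 256 ≡ 256 (mod 1241)
4^8 ≡ 256^2 = 65536 ≡ 1004 (mod 1241)
4^16 ≡ 1004^2 = 1008016 ≡ 324 (mod 1241)
4^32 ≡ 324^2 = 104976 ≡ 732 (mod 1241)
4^64 ≡ 732^2 = 535824 ≡ 953 (mod 1241)
4^128 ≡ 953^2 = 908209 ≡ 1038 (mod 1241)
4^256 ≡ 1038^2 = 1077444 ≡ 256 (mod 1241)
4^512 ≡ 256^2 = 65536 ≡ 1004 (mod 1241)
4^1024 ≡ 1004^2 = 1008016 ≡ 324 (mod 1241)
1240 = 1024 + 128 + 64 + 16 + 8 in binary powers of 2.
So 4^1240 ≡ 324 · 1038 · 953 · 324 · 1004 ≡ 324 (mod 1241).
Since 324 ≠ 1, base 4 is a Fermat witness: 1241 is composite.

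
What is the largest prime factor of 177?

177 = 3 · 59
59 is prime.
So 177 = 3 · 59; the largest prime factor is 59.

59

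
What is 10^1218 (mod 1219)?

876

10^1 ≡ 10 (mod 1219)
10^2 ≡ 10^2 = 100 ≡ 100 (mod 1219)
10^4 ≡ 100^2 = 10000 ≡ 248 (mod 1219)
10^8 ≡ 248^2 = 61504 ≡ 554 (mod 1219)
10^16 ≡ 554^2 = 306916 ≡ 947 (mod 1219)
10^32 ≡ 947^2 = 896809 ≡ 844 (mod 1219)
10^64 ≡ 844^2 = 712336 ≡ 440 (mod 1219)
10^128 ≡ 440^2 = 193600 ≡ 998 (mod 1219)
10^256 ≡ 998^2 = 996004 ≡ 81 (mod 1219)
10^512 ≡ 81^2 = 6561 ≡ 466 (mod 1219)
10^1024 ≡ 466^2 = 217156 ≡ 174 (mod 1219)
1218 = 1024 + 128 + 64 + 2 in binary powers of 2.
So 10^1218 ≡ 174 · 998 · 440 · 100 ≡ 876 (mod 1219).
Since 876 ≠ 1, base 10 is a Fermat witness: 1219 is composite.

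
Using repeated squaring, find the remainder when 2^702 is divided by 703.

2^1 ≡ 2 (mod 703)
2^2 ≡ 2^2 = 4 ≡ 4 (mod 703)
2^4 ≡ 4^2 = 16 ≡ 16 (mod 703)
2^8 ≡ 16^2 = 256 ≡ 256 (mod 703)
2^16 ≡ 256^2 = 65536 ≡ 157 (mod 703)
2^32 ≡ 157^2 = 24649 ≡ 44 (mod 703)
2^64 ≡ 44^2 = 1936 ≡ 530 (mod 703)
2^128 ≡ 530^2 = 280900 ≡ 403 (mod 703)
2^256 ≡ 403^2 = 162409 ≡ 16 (mod 703)
2^512 ≡ 16^2 = 256 ≡ 256 (mod 703)
702 = 512 + 128 + 32 + 16 + 8 + 4 + 2 in binary powers of 2.
So 2^702 ≡ 256 · 403 · 44 · 157 · 256 · 16 · 4 ≡ 628 (mod 703).
Since 628 ≠ 1, base 2 is a Fermat witness: 703 is composite.

628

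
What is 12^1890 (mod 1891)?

12^1 ≡ 12 (mod 1891)
12^2 ≡ 12^2 = 144 ≡ 144 (mod 1891)
12^4 ≡ 144^2 = 20736 ≡ 1826 (mod 1891)
12^8 ≡ 1826^2 = 3334276 ≡ 443 (mod 1891)
12^16 ≡ 443^2 = 196249 ≡ 1476 (mod 1891)
12^32 ≡ 1476^2 = 2178576 ≡ 144 (mod 1891)
12^64 ≡ 144^2 = 20736 ≡ 1826 (mod 1891)
12^128 ≡ 1826^2 = 3334276 ≡ 443 (mod 1891)
12^256 ≡ 443^2 = 196249 ≡ 1476 (mod 1891)
12^512 ≡ 1476^2 = 2178576 ≡ 144 (mod 1891)
12^1024 ≡ 144^2 = 20736 ≡ 1826 (mod 1891)
1890 = 1024 + 512 + 256 + 64 + 32 + 2 in binary powers of 2.
So 12^1890 ≡ 1826 · 144 · 1476 · 1826 · 144 · 144 ≡ 1 (mod 1891).
Since the result is 1, base 12 gives no evidence that 1891 is composite.

1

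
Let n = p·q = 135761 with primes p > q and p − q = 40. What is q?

Since p = q + 40, we have 135761 = q(q + 40), so q² + 40q − 135761 = 0.
Discriminant: 40² + 4·135761 = 1600 + 543044 = 544644; √544644 = 738.
q = (−40 + 738)/2 = 349, and p = q + 40 = 389.
Check: 349 · 389 = 135761.

349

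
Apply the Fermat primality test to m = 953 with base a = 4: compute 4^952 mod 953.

1

4^1 ≡ 4 (mod 953)
4^2 ≡ 4^2 = 16 ≡ 16 (mod 953)
4^4 ≡ 16^2 = 256 ≡ 256 (mod 953)
4^8 ≡ 256^2 = 65536 ≡ 732 (mod 953)
4^16 ≡ 732^2 = 535824 ≡ 238 (mod 953)
4^32 ≡ 238^2 = 56644 ≡ 417 (mod 953)
4^64 ≡ 417^2 = 173889 ≡ 443 (mod 953)
4^128 ≡ 443^2 = 196249 ≡ 884 (mod 953)
4^256 ≡ 884^2 = 781456 ≡ 949 (mod 953)
4^512 ≡ 949^2 = 900601 ≡ 16 (mod 953)
952 = 512 + 256 + 128 + 32 + 16 + 8 in binary powers of 2.
So 4^952 ≡ 16 · 949 · 884 · 417 · 238 · 732 ≡ 1 (mod 953).
Since the result is 1, base 4 gives no evidence that 953 is composite.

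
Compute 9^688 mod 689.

9^1 ≡ 9 (mod 689)
9^2 ≡ 9^2 = 81 ≡ 81 (mod 689)
9^4 ≡ 81^2 = 6561 ≡ 360 (mod 689)
9^8 ≡ 360^2 = 129600 ≡ 68 (mod 689)
9^16 ≡ 68^2 = 4624 ≡ 490 (mod 689)
9^32 ≡ 490^2 = 240100 ≡ 328 (mod 689)
9^64 ≡ 328^2 = 107584 ≡ 100 (mod 689)
9^128 ≡ 100^2 = 10000 ≡ 354 (mod 689)
9^256 ≡ 354^2 = 125316 ≡ 607 (mod 689)
9^512 ≡ 607^2 = 368449 ≡ 523 (mod 689)
688 = 512 + 128 + 32 + 16 in binary powers of 2.
So 9^688 ≡ 523 · 354 · 328 · 490 ≡ 100 (mod 689).
Since 100 ≠ 1, base 9 is a Fermat witness: 689 is composite.

100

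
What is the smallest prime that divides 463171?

31

463171 is odd.
Digit sum 22, not divisible by 3.
Ends in 1: not divisible by 5.
7: 463171 = 7·66167 + 2
11: 463171 = 11·42106 + 5
13: 463171 = 13·35628 + 7
17: 463171 = 17·27245 + 6
19: 463171 = 19·24377 + 8
23: 463171 = 23·20137 + 20
29: 463171 = 29·15971 + 12
31: 463171 = 31·14941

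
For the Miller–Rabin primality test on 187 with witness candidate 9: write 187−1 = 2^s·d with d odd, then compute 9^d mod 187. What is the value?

25

187 − 1 = 186 = 2^1 · 93, so d = 93.
9^1 ≡ 9 (mod 187)
9^2 ≡ 9^2 = 81 ≡ 81 (mod 187)
9^4 ≡ 81^2 = 6561 ≡ 16 (mod 187)
9^8 ≡ 16^2 = 256 ≡ 69 (mod 187)
9^16 ≡ 69^2 = 4761 ≡ 86 (mod 187)
9^32 ≡ 86^2 = 7396 ≡ 103 (mod 187)
9^64 ≡ 103^2 = 10609 ≡ 137 (mod 187)
93 = 64 + 16 + 8 + 4 + 1 in binary powers of 2.
So 9^93 ≡ 137 · 86 · 69 · 16 · 9 ≡ 25 (mod 187).
Squaring chain: 25; never reaches −1, so base 9 is a Miller–Rabin witness that 187 is composite.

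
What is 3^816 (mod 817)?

121

3^1 ≡ 3 (mod 817)
3^2 ≡ 3^2 = 9 ≡ 9 (mod 817)
3^4 ≡ 9^2 = 81 ≡ 81 (mod 817)
3^8 ≡ 81^2 = 6561 ≡ 25 (mod 817)
3^16 ≡ 25^2 = 625 ≡ 625 (mod 817)
3^32 ≡ 625^2 = 390625 ≡ 99 (mod 817)
3^64 ≡ 99^2 = 9801 ≡ 814 (mod 817)
3^128 ≡ 814^2 = 662596 ≡ 9 (mod 817)
3^256 ≡ 9^2 = 81 ≡ 81 (mod 817)
3^512 ≡ 81^2 = 6561 ≡ 25 (mod 817)
816 = 512 + 256 + 32 + 16 in binary powers of 2.
So 3^816 ≡ 25 · 81 · 99 · 625 ≡ 121 (mod 817).
Since 121 ≠ 1, base 3 is a Fermat witness: 817 is composite.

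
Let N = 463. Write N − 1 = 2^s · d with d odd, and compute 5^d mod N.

463 − 1 = 462 = 2^1 · 231, so d = 231.
5^1 ≡ 5 (mod 463)
5^2 ≡ 5^2 = 25 ≡ 25 (mod 463)
5^4 ≡ 25^2 = 625 ≡ 162 (mod 463)
5^8 ≡ 162^2 = 26244 ≡ 316 (mod 463)
5^16 ≡ 316^2 = 99856 ≡ 311 (mod 463)
5^32 ≡ 311^2 = 96721 ≡ 417 (mod 463)
5^64 ≡ 417^2 = 173889 ≡ 264 (mod 463)
5^128 ≡ 264^2 = 69696 ≡ 246 (mod 463)
231 = 128 + 64 + 32 + 4 + 2 + 1 in binary powers of 2.
So 5^231 ≡ 246 · 264 · 417 · 162 · 25 · 5 ≡ 462 (mod 463).
Since 5^d ≡ 462 (mod 463), base 5 does not prove 463 composite.

462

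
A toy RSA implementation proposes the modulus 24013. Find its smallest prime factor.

11

24013 is odd.
Digit sum 10, not divisible by 3.
Ends in 3: not divisible by 5.
7: 24013 = 7·3430 + 3
11: 24013 = 11·2183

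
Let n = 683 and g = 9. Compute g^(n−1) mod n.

9^1 ≡ 9 (mod 683)
9^2 ≡ 9^2 = 81 ≡ 81 (mod 683)
9^4 ≡ 81^2 = 6561 ≡ 414 (mod 683)
9^8 ≡ 414^2 = 171396 ≡ 646 (mod 683)
9^16 ≡ 646^2 = 417316 ≡ 3 (mod 683)
9^32 ≡ 3^2 = 9 ≡ 9 (mod 683)
9^64 ≡ 9^2 = 81 ≡ 81 (mod 683)
9^128 ≡ 81^2 = 6561 ≡ 414 (mod 683)
9^256 ≡ 414^2 = 171396 ≡ 646 (mod 683)
9^512 ≡ 646^2 = 417316 ≡ 3 (mod 683)
682 = 512 + 128 + 32 + 8 + 2 in binary powers of 2.
So 9^682 ≡ 3 · 414 · 9 · 646 · 81 ≡ 1 (mod 683).
Since the result is 1, base 9 gives no evidence that 683 is composite.

1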